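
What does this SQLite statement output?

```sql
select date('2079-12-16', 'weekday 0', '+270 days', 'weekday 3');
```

2080-09-18

`weekday 0` advances to the next Sunday; 2079-12-16 is a Saturday, so it moves forward to 2079-12-17.
Applying '+270 days' to 2079-12-17: counting 270 days forward gives 2080-09-12.
`weekday 3` advances to the next Wednesday; 2080-09-12 is a Thursday, so it moves forward to 2080-09-18.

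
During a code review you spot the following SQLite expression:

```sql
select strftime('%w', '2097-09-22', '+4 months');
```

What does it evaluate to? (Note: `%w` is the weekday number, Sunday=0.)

First apply '+4 months': 2097-09-22 → 2098-01-22.
2098-01-22 is a Wednesday; with Sunday=0 that is 3.

3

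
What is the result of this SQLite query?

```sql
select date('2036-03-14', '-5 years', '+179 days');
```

Adding -5 years to 2036-03-14 gives 2031-03-14.
Applying '+179 days' to 2031-03-14: counting 179 days forward gives 2031-09-09.

2031-09-09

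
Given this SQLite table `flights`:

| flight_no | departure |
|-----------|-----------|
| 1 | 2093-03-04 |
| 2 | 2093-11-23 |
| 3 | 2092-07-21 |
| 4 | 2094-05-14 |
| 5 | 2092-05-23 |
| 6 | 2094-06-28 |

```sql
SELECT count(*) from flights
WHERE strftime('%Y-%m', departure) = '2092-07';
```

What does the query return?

1

Rows with year-month 2092-07: 2092-07-21 → 1.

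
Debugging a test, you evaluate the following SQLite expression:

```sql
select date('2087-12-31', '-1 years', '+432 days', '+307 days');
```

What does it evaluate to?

2089-01-08

Adding -1 year to 2087-12-31 gives 2086-12-31.
Applying '+432 days' to 2086-12-31: counting 432 days forward gives 2088-03-07.
Applying '+307 days' to 2088-03-07: counting 307 days forward gives 2089-01-08.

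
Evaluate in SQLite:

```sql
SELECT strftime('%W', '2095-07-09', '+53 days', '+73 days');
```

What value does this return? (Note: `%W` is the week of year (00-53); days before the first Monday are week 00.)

First apply '+53 days', '+73 days': 2095-07-09 → 2095-11-12.
2095-11-12 is a Saturday. SQLite's %W counts Mondays since the year started; the result is 45.

45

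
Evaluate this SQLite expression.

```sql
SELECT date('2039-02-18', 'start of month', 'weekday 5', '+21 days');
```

2039-02-25

`start of month` rewinds 2039-02-18 to 2039-02-01.
`weekday 5` advances to the next Friday; 2039-02-01 is a Tuesday, so it moves forward to 2039-02-04.
Advancing 21 more days within February lands on 2039-02-25.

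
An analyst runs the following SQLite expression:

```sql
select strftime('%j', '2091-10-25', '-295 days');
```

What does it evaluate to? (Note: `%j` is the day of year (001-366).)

003

First apply '-295 days': 2091-10-25 → 2091-01-03.
Day-of-year for 2091-01-03: days since 2091-01-01 inclusive = 3, zero-padded to 003.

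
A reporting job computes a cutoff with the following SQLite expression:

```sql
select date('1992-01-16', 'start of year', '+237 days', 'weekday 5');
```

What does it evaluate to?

`start of year` rewinds 1992-01-16 to 1992-01-01.
Applying '+237 days' to 1992-01-01: counting 237 days forward gives 1992-08-25.
`weekday 5` advances to the next Friday; 1992-08-25 is a Tuesday, so it moves forward to 1992-08-28.

1992-08-28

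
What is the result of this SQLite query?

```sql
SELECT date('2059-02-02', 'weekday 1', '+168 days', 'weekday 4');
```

2059-07-24

`weekday 1` advances to the next Monday; 2059-02-02 is a Sunday, so it moves forward to 2059-02-03.
Applying '+168 days' to 2059-02-03: counting 168 days forward gives 2059-07-21.
`weekday 4` advances to the next Thursday; 2059-07-21 is a Monday, so it moves forward to 2059-07-24.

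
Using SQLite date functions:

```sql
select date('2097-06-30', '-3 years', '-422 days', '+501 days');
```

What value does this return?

2094-09-17

Adding -3 years to 2097-06-30 gives 2094-06-30.
Applying '-422 days' to 2094-06-30: counting 422 days back gives 2093-05-04.
Applying '+501 days' to 2093-05-04: counting 501 days forward gives 2094-09-17.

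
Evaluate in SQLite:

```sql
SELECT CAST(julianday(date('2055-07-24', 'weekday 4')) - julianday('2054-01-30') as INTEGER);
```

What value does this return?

545

`weekday 4` advances to the next Thursday; 2055-07-24 is a Saturday, so it moves forward to 2055-07-29.
1 day remains in January 2054 after the 30th (31 − 30).
Full months from February 2054 through June 2055 contribute their day counts.
Then 29 days into July 2055.
Total: 1 + 28 + 31 + 30 + 31 + 30 + 31 + 31 + 30 + 31 + 30 + 31 + 31 + 28 + 31 + 30 + 31 + 30 + 29 = 545.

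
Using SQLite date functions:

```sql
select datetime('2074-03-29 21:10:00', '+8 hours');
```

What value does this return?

+8 hours from 2074-03-29 21:10:00 is 2074-03-30 05:10:00 (crosses midnight).

2074-03-30 05:10:00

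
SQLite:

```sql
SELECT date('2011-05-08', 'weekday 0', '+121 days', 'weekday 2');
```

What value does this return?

`weekday 0` advances to the next Sunday; 2011-05-08 is already a Sunday, so it stays at 2011-05-08.
Applying '+121 days' to 2011-05-08: counting 121 days forward gives 2011-09-06.
`weekday 2` advances to the next Tuesday; 2011-09-06 is already a Tuesday, so it stays at 2011-09-06.

2011-09-06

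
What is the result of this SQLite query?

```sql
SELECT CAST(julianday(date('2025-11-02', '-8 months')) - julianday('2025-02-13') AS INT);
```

Adding -8 months to 2025-11-02 gives 2025-03-02.
15 days remain in February 2025 after the 13th (28 − 13).
Then 2 days into March 2025.
Total: 15 + 2 = 17.

17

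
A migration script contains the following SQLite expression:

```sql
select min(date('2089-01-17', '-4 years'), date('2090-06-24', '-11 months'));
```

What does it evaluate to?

2085-01-17

date('2089-01-17', '-4 years') → 2085-01-17.
date('2090-06-24', '-11 months') → 2089-07-24.
Earlier of the two is 2085-01-17.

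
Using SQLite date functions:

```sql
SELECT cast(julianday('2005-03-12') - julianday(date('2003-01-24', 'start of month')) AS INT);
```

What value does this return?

801

`start of month` rewinds 2003-01-24 to 2003-01-01.
30 days remain in January 2003 after the 1st (31 − 1).
Full months from February 2003 through February 2005 contribute their day counts.
Then 12 days into March 2005.
Total: 30 + 28 + 31 + 30 + 31 + 30 + 31 + 31 + 30 + 31 + 30 + 31 + 31 + 29 + 31 + 30 + 31 + 30 + 31 + 31 + 30 + 31 + 30 + 31 + 31 + 28 + 12 = 801.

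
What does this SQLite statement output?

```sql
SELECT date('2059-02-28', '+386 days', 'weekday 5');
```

2060-03-26

Applying '+386 days' to 2059-02-28: counting 386 days forward gives 2060-03-20.
`weekday 5` advances to the next Friday; 2060-03-20 is a Saturday, so it moves forward to 2060-03-26.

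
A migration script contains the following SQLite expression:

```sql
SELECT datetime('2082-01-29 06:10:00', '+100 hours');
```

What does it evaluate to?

2082-02-02 10:10:00

+100 hours from 2082-01-29 06:10:00 is 2082-02-02 10:10:00 (crosses midnight).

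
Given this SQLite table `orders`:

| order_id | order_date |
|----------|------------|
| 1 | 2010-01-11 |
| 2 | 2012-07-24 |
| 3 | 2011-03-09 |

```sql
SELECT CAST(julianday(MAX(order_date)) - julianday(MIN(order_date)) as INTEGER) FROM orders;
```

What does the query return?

MIN = 2010-01-11, MAX = 2012-07-24.
20 days remain in January 2010 after the 11th (31 − 11).
Full months from February 2010 through June 2012 contribute their day counts.
Then 24 days into July 2012.
Total: 20 + 28 + 31 + 30 + 31 + 30 + 31 + 31 + 30 + 31 + 30 + 31 + 31 + 28 + 31 + 30 + 31 + 30 + 31 + 31 + 30 + 31 + 30 + 31 + 31 + 29 + 31 + 30 + 31 + 30 + 24 = 925.

925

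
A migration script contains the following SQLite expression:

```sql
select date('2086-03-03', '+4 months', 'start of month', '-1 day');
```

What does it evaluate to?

2086-06-30

Adding +4 months to 2086-03-03 gives 2086-07-03.
`start of month` rewinds 2086-07-03 to 2086-07-01.
Going back 1 day from 2086-07-01 reaches 2086-06-30 (last day of June, 30 days).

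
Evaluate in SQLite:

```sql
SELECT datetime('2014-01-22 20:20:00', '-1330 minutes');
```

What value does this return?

1330 minutes = 22h 10m; -1330 minutes from 2014-01-22 20:20:00 is 2014-01-21 22:10:00 (crosses midnight).

2014-01-21 22:10:00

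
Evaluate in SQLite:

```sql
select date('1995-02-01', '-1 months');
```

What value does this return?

Adding -1 month to 1995-02-01 gives 1995-01-01.

1995-01-01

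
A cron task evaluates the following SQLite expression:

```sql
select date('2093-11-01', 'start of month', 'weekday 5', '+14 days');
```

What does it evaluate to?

2093-11-20

`start of month` rewinds 2093-11-01 to 2093-11-01.
`weekday 5` advances to the next Friday; 2093-11-01 is a Sunday, so it moves forward to 2093-11-06.
Advancing 14 more days within November lands on 2093-11-20.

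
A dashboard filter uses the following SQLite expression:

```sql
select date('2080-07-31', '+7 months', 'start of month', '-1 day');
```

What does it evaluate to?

Adding +7 months to 2080-07-31 targets 2081-02-31. February 2081 has only 28 days, so SQLite normalizes the 3-day overflow forward to 2081-03-03.
`start of month` rewinds 2081-03-03 to 2081-03-01.
Going back 1 day from 2081-03-01 reaches 2081-02-28 (last day of February, 28 days).

2081-02-28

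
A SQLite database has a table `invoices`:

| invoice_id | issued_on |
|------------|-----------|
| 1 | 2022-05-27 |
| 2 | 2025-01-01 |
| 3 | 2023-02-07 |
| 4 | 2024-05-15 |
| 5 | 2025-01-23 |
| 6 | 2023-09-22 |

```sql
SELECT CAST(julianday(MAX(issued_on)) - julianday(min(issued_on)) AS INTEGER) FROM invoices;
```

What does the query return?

MIN = 2022-05-27, MAX = 2025-01-23.
4 days remain in May 2022 after the 27th (31 − 27).
Full months from June 2022 through December 2024 contribute their day counts.
Then 23 days into January 2025.
Total: 4 + 30 + 31 + 31 + 30 + 31 + 30 + 31 + 31 + 28 + 31 + 30 + 31 + 30 + 31 + 31 + 30 + 31 + 30 + 31 + 31 + 29 + 31 + 30 + 31 + 30 + 31 + 31 + 30 + 31 + 30 + 31 + 23 = 972.

972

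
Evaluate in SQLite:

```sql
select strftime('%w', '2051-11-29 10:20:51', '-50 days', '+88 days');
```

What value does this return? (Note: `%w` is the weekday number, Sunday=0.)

First apply '-50 days', '+88 days': 2051-11-29 10:20:51 → 2052-01-06 10:20:51.
2052-01-06 is a Saturday; with Sunday=0 that is 6.

6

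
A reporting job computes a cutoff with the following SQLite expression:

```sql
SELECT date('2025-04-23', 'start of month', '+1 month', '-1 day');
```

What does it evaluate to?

2025-04-30

`start of month` rewinds 2025-04-23 to 2025-04-01.
Adding +1 month to 2025-04-01 gives 2025-05-01.
Going back 1 day from 2025-05-01 reaches 2025-04-30 (last day of April, 30 days).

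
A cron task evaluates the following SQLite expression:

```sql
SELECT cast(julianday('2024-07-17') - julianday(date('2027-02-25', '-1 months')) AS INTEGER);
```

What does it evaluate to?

-922

Adding -1 month to 2027-02-25 gives 2027-01-25.
14 days remain in July 2024 after the 17th (31 − 17).
Full months from August 2024 through December 2026 contribute their day counts.
Then 25 days into January 2027.
Total: 14 + 31 + 30 + 31 + 30 + 31 + 31 + 28 + 31 + 30 + 31 + 30 + 31 + 31 + 30 + 31 + 30 + 31 + 31 + 28 + 31 + 30 + 31 + 30 + 31 + 31 + 30 + 31 + 30 + 31 + 25 = 922.
The subtraction is earlier − later, so the result is −922 → -922.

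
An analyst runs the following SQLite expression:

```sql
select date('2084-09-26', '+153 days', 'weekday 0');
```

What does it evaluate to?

2085-03-04

Applying '+153 days' to 2084-09-26: counting 153 days forward gives 2085-02-26.
`weekday 0` advances to the next Sunday; 2085-02-26 is a Monday, so it moves forward to 2085-03-04.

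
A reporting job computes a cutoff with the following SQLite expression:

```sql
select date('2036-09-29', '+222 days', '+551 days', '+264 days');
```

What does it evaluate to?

2039-08-02

Applying '+222 days' to 2036-09-29: counting 222 days forward gives 2037-05-09.
Applying '+551 days' to 2037-05-09: counting 551 days forward gives 2038-11-11.
Applying '+264 days' to 2038-11-11: counting 264 days forward gives 2039-08-02.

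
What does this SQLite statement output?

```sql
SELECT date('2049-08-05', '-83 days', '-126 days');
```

2049-01-08

Applying '-83 days' to 2049-08-05: counting 83 days back gives 2049-05-14.
Applying '-126 days' to 2049-05-14: counting 126 days back gives 2049-01-08.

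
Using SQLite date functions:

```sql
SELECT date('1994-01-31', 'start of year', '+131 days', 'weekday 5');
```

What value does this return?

1994-05-13

`start of year` rewinds 1994-01-31 to 1994-01-01.
Applying '+131 days' to 1994-01-01: counting 131 days forward gives 1994-05-12.
`weekday 5` advances to the next Friday; 1994-05-12 is a Thursday, so it moves forward to 1994-05-13.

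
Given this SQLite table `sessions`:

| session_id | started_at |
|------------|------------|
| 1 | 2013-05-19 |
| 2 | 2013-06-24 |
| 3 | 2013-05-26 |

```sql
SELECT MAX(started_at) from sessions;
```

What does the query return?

2013-06-24

MAX over {2013-05-19, 2013-05-26, 2013-06-24}.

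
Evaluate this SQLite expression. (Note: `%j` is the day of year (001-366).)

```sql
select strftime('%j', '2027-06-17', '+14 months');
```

230

First apply '+14 months': 2027-06-17 → 2028-08-17.
Day-of-year for 2028-08-17: days since 2028-01-01 inclusive = 230, zero-padded to 230.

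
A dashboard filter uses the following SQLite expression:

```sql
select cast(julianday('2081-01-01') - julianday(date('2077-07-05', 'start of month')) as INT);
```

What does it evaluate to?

`start of month` rewinds 2077-07-05 to 2077-07-01.
30 days remain in July 2077 after the 1st (31 − 1).
Full months from August 2077 through December 2080 contribute their day counts.
Then 1 day into January 2081.
Total: 30 + 31 + 30 + 31 + 30 + 31 + 31 + 28 + 31 + 30 + 31 + 30 + 31 + 31 + 30 + 31 + 30 + 31 + 31 + 28 + 31 + 30 + 31 + 30 + 31 + 31 + 30 + 31 + 30 + 31 + 31 + 29 + 31 + 30 + 31 + 30 + 31 + 31 + 30 + 31 + 30 + 31 + 1 = 1280.

1280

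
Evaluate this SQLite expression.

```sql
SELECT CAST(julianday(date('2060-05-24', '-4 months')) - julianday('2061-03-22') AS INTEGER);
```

-423

Adding -4 months to 2060-05-24 gives 2060-01-24.
7 days remain in January 2060 after the 24th (31 − 24).
Full months from February 2060 through February 2061 contribute their day counts.
Then 22 days into March 2061.
Total: 7 + 29 + 31 + 30 + 31 + 30 + 31 + 31 + 30 + 31 + 30 + 31 + 31 + 28 + 22 = 423.
The subtraction is earlier − later, so the result is −423 → -423.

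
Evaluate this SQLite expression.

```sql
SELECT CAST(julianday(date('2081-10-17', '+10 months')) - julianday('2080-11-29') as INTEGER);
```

Adding +10 months to 2081-10-17 gives 2082-08-17.
1 day remains in November 2080 after the 29th (30 − 29).
Full months from December 2080 through July 2082 contribute their day counts.
Then 17 days into August 2082.
Total: 1 + 31 + 31 + 28 + 31 + 30 + 31 + 30 + 31 + 31 + 30 + 31 + 30 + 31 + 31 + 28 + 31 + 30 + 31 + 30 + 31 + 17 = 626.

626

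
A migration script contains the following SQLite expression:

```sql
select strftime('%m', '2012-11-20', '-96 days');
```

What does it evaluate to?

08

First apply '-96 days': 2012-11-20 → 2012-08-16.
`%m` extracts the 2-digit month (01-12): 08.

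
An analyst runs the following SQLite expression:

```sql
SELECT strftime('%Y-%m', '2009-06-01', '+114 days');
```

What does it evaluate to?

2009-09

First apply '+114 days': 2009-06-01 → 2009-09-23.
`%Y-%m` extracts the year-month: 2009-09.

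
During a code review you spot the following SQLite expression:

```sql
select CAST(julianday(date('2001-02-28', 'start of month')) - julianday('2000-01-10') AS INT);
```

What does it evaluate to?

`start of month` rewinds 2001-02-28 to 2001-02-01.
21 days remain in January 2000 after the 10th (31 − 10).
Full months from February 2000 through January 2001 contribute their day counts.
Then 1 day into February 2001.
Total: 21 + 29 + 31 + 30 + 31 + 30 + 31 + 31 + 30 + 31 + 30 + 31 + 31 + 1 = 388.

388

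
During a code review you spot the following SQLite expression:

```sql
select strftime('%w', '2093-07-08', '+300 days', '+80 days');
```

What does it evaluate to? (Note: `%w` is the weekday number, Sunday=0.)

5

First apply '+300 days', '+80 days': 2093-07-08 → 2094-07-23.
2094-07-23 is a Friday; with Sunday=0 that is 5.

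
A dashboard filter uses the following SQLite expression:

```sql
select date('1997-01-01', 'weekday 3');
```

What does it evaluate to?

1997-01-01

`weekday 3` advances to the next Wednesday; 1997-01-01 is already a Wednesday, so it stays at 1997-01-01.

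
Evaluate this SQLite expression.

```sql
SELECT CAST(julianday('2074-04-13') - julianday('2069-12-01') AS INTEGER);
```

30 days remain in December 2069 after the 1st (31 − 1).
Full months from January 2070 through March 2074 contribute their day counts.
Then 13 days into April 2074.
Total: 30 + 31 + 28 + 31 + 30 + 31 + 30 + 31 + 31 + 30 + 31 + 30 + 31 + 31 + 28 + 31 + 30 + 31 + 30 + 31 + 31 + 30 + 31 + 30 + 31 + 31 + 29 + 31 + 30 + 31 + 30 + 31 + 31 + 30 + 31 + 30 + 31 + 31 + 28 + 31 + 30 + 31 + 30 + 31 + 31 + 30 + 31 + 30 + 31 + 31 + 28 + 31 + 13 = 1594.

1594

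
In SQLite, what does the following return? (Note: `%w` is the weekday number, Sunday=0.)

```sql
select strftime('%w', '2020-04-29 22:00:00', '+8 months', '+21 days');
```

2

First apply '+8 months', '+21 days': 2020-04-29 22:00:00 → 2021-01-19 22:00:00.
2021-01-19 is a Tuesday; with Sunday=0 that is 2.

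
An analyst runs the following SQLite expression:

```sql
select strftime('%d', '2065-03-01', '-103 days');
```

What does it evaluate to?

First apply '-103 days': 2065-03-01 → 2064-11-18.
`%d` extracts the 2-digit day of month: 18.

18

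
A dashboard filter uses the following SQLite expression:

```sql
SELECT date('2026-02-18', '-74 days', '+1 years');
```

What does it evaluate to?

Applying '-74 days' to 2026-02-18: counting 74 days back gives 2025-12-06.
Adding +1 year to 2025-12-06 gives 2026-12-06.

2026-12-06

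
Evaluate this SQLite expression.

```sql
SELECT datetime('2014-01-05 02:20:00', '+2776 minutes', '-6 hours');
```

2776 minutes = 46h 16m; +2776 minutes from 2014-01-05 02:20:00 is 2014-01-07 00:36:00 (crosses midnight).
-6 hours from 2014-01-07 00:36:00 is 2014-01-06 18:36:00 (crosses midnight).

2014-01-06 18:36:00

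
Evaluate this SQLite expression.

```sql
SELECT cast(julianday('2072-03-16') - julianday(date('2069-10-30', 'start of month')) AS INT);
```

897

`start of month` rewinds 2069-10-30 to 2069-10-01.
30 days remain in October 2069 after the 1st (31 − 1).
Full months from November 2069 through February 2072 contribute their day counts.
Then 16 days into March 2072.
Total: 30 + 30 + 31 + 31 + 28 + 31 + 30 + 31 + 30 + 31 + 31 + 30 + 31 + 30 + 31 + 31 + 28 + 31 + 30 + 31 + 30 + 31 + 31 + 30 + 31 + 30 + 31 + 31 + 29 + 16 = 897.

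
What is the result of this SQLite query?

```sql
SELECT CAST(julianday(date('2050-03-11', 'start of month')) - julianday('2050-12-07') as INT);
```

-281

`start of month` rewinds 2050-03-11 to 2050-03-01.
30 days remain in March 2050 after the 1st (31 − 1).
Full months from April 2050 through November 2050 contribute their day counts.
Then 7 days into December 2050.
Total: 30 + 30 + 31 + 30 + 31 + 31 + 30 + 31 + 30 + 7 = 281.
The subtraction is earlier − later, so the result is −281 → -281.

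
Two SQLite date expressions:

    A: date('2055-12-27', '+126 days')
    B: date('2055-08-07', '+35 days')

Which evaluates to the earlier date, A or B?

A = 2056-05-01.
B = 2055-09-11.
B is earlier.

B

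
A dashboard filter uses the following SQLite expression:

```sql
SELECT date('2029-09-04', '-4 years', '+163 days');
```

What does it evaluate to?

2026-02-14

Adding -4 years to 2029-09-04 gives 2025-09-04.
Applying '+163 days' to 2025-09-04: counting 163 days forward gives 2026-02-14.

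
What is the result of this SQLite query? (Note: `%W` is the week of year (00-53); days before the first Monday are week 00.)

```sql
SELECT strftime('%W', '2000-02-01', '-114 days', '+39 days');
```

First apply '-114 days', '+39 days': 2000-02-01 → 1999-11-18.
1999-11-18 is a Thursday. SQLite's %W counts Mondays since the year started; the result is 46.

46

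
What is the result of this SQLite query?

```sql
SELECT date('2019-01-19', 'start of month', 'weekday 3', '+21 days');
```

2019-01-23

`start of month` rewinds 2019-01-19 to 2019-01-01.
`weekday 3` advances to the next Wednesday; 2019-01-01 is a Tuesday, so it moves forward to 2019-01-02.
Advancing 21 more days within January lands on 2019-01-23.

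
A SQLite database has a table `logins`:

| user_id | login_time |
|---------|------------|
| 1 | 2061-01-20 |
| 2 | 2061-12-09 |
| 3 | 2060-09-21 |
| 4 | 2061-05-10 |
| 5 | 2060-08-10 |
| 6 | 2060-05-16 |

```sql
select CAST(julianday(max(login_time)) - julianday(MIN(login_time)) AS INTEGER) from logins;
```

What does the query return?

MIN = 2060-05-16, MAX = 2061-12-09.
15 days remain in May 2060 after the 16th (31 − 16).
Full months from June 2060 through November 2061 contribute their day counts.
Then 9 days into December 2061.
Total: 15 + 30 + 31 + 31 + 30 + 31 + 30 + 31 + 31 + 28 + 31 + 30 + 31 + 30 + 31 + 31 + 30 + 31 + 30 + 9 = 572.

572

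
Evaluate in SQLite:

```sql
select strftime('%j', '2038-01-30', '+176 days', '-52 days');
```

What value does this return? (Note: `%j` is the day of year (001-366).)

First apply '+176 days', '-52 days': 2038-01-30 → 2038-06-03.
Day-of-year for 2038-06-03: days since 2038-01-01 inclusive = 154, zero-padded to 154.

154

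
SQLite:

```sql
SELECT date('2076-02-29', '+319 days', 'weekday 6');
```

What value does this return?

2077-01-16

Applying '+319 days' to 2076-02-29: counting 319 days forward gives 2077-01-13.
`weekday 6` advances to the next Saturday; 2077-01-13 is a Wednesday, so it moves forward to 2077-01-16.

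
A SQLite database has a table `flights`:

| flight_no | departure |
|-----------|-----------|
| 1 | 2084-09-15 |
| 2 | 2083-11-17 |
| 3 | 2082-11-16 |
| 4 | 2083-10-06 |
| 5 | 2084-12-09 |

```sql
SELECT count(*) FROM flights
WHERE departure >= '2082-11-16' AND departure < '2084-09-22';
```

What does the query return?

4

Rows in [2082-11-16, 2084-09-22): 2084-09-15, 2083-11-17, 2082-11-16, 2083-10-06 → 4 rows.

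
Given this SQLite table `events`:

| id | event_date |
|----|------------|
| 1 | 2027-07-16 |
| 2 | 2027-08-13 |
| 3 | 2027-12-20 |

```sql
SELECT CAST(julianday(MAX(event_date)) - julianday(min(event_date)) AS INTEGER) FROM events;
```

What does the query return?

MIN = 2027-07-16, MAX = 2027-12-20.
15 days remain in July 2027 after the 16th (31 − 16).
August 2027: 31 days.
September 2027: 30 days.
October 2027: 31 days.
November 2027: 30 days.
Then 20 days into December 2027.
Total: 15 + 31 + 30 + 31 + 30 + 20 = 157.

157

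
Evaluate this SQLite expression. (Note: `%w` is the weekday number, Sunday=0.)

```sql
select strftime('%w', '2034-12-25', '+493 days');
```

4

First apply '+493 days': 2034-12-25 → 2036-05-01.
2036-05-01 is a Thursday; with Sunday=0 that is 4.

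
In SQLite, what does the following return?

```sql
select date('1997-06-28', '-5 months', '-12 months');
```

Adding -5 months to 1997-06-28 gives 1997-01-28.
Adding -12 months to 1997-01-28 gives 1996-01-28.

1996-01-28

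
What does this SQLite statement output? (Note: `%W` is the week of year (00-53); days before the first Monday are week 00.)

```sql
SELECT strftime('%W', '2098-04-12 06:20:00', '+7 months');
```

45

First apply '+7 months': 2098-04-12 06:20:00 → 2098-11-12 06:20:00.
2098-11-12 is a Wednesday. SQLite's %W counts Mondays since the year started; the result is 45.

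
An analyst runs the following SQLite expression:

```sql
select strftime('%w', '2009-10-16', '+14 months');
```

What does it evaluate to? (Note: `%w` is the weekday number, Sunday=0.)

First apply '+14 months': 2009-10-16 → 2010-12-16.
2010-12-16 is a Thursday; with Sunday=0 that is 4.

4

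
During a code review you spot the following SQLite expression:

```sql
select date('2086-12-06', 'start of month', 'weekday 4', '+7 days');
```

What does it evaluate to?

`start of month` rewinds 2086-12-06 to 2086-12-01.
`weekday 4` advances to the next Thursday; 2086-12-01 is a Sunday, so it moves forward to 2086-12-05.
Advancing 7 more days within December lands on 2086-12-12.

2086-12-12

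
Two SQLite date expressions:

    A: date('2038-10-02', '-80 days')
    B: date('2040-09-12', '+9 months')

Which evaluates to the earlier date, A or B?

A

A = 2038-07-14.
B = 2041-06-12.
A is earlier.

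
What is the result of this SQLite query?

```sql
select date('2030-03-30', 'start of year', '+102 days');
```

`start of year` rewinds 2030-03-30 to 2030-01-01.
Applying '+102 days' to 2030-01-01: counting 102 days forward gives 2030-04-13.

2030-04-13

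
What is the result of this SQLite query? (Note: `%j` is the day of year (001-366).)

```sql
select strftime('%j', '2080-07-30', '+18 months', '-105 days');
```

First apply '+18 months', '-105 days': 2080-07-30 → 2081-10-17.
Day-of-year for 2081-10-17: days since 2081-01-01 inclusive = 290, zero-padded to 290.

290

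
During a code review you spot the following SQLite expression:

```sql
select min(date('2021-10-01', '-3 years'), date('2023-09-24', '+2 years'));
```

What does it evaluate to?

date('2021-10-01', '-3 years') → 2018-10-01.
date('2023-09-24', '+2 years') → 2025-09-24.
Earlier of the two is 2018-10-01.

2018-10-01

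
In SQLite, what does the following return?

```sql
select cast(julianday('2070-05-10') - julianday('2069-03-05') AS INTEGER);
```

26 days remain in March 2069 after the 5th (31 − 5).
Full months from April 2069 through April 2070 contribute their day counts.
Then 10 days into May 2070.
Total: 26 + 30 + 31 + 30 + 31 + 31 + 30 + 31 + 30 + 31 + 31 + 28 + 31 + 30 + 10 = 431.

431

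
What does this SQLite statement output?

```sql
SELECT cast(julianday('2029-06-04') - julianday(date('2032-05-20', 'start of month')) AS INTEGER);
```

`start of month` rewinds 2032-05-20 to 2032-05-01.
26 days remain in June 2029 after the 4th (30 − 4).
Full months from July 2029 through April 2032 contribute their day counts.
Then 1 day into May 2032.
Total: 26 + 31 + 31 + 30 + 31 + 30 + 31 + 31 + 28 + 31 + 30 + 31 + 30 + 31 + 31 + 30 + 31 + 30 + 31 + 31 + 28 + 31 + 30 + 31 + 30 + 31 + 31 + 30 + 31 + 30 + 31 + 31 + 29 + 31 + 30 + 1 = 1062.
The subtraction is earlier − later, so the result is −1062 → -1062.

-1062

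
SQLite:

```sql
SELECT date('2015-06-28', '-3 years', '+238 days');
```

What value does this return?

2013-02-21

Adding -3 years to 2015-06-28 gives 2012-06-28.
Applying '+238 days' to 2012-06-28: counting 238 days forward gives 2013-02-21.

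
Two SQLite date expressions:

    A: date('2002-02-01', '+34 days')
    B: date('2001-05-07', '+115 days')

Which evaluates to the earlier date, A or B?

A = 2002-03-07.
B = 2001-08-30.
B is earlier.

B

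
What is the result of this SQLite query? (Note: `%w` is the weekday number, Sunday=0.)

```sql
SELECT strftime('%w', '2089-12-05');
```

1

2089-12-05 is a Monday; with Sunday=0 that is 1.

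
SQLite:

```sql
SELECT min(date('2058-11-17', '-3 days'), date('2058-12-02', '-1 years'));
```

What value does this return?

date('2058-11-17', '-3 days') → 2058-11-14.
date('2058-12-02', '-1 years') → 2057-12-02.
Earlier of the two is 2057-12-02.

2057-12-02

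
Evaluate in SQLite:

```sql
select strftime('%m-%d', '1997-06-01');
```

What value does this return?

06-01

`%m-%d` extracts the month-day: 06-01.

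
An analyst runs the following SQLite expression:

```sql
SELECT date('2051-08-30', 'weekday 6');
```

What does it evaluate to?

`weekday 6` advances to the next Saturday; 2051-08-30 is a Wednesday, so it moves forward to 2051-09-02.

2051-09-02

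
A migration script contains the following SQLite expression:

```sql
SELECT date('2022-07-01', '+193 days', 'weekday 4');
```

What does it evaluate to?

2023-01-12

Applying '+193 days' to 2022-07-01: counting 193 days forward gives 2023-01-10.
`weekday 4` advances to the next Thursday; 2023-01-10 is a Tuesday, so it moves forward to 2023-01-12.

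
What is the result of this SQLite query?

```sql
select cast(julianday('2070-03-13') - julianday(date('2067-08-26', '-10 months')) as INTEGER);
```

1234

Adding -10 months to 2067-08-26 gives 2066-10-26.
5 days remain in October 2066 after the 26th (31 − 26).
Full months from November 2066 through February 2070 contribute their day counts.
Then 13 days into March 2070.
Total: 5 + 30 + 31 + 31 + 28 + 31 + 30 + 31 + 30 + 31 + 31 + 30 + 31 + 30 + 31 + 31 + 29 + 31 + 30 + 31 + 30 + 31 + 31 + 30 + 31 + 30 + 31 + 31 + 28 + 31 + 30 + 31 + 30 + 31 + 31 + 30 + 31 + 30 + 31 + 31 + 28 + 13 = 1234.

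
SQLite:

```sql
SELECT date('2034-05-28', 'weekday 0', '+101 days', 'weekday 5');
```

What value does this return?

2034-09-08

`weekday 0` advances to the next Sunday; 2034-05-28 is already a Sunday, so it stays at 2034-05-28.
Applying '+101 days' to 2034-05-28: counting 101 days forward gives 2034-09-06.
`weekday 5` advances to the next Friday; 2034-09-06 is a Wednesday, so it moves forward to 2034-09-08.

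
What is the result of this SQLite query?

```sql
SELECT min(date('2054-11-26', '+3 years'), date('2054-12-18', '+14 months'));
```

date('2054-11-26', '+3 years') → 2057-11-26.
date('2054-12-18', '+14 months') → 2056-02-18.
Earlier of the two is 2056-02-18.

2056-02-18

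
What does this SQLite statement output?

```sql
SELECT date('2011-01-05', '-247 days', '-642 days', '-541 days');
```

2007-02-05

Applying '-247 days' to 2011-01-05: counting 247 days back gives 2010-05-03.
Applying '-642 days' to 2010-05-03: counting 642 days back gives 2008-07-30.
Applying '-541 days' to 2008-07-30: counting 541 days back gives 2007-02-05.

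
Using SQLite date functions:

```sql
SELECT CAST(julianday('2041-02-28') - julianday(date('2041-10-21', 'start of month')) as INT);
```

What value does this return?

`start of month` rewinds 2041-10-21 to 2041-10-01.
0 days remain in February 2041 after the 28th (28 − 28).
Full months from March 2041 through September 2041 contribute their day counts.
Then 1 day into October 2041.
Total: 0 + 31 + 30 + 31 + 30 + 31 + 31 + 30 + 1 = 215.
The subtraction is earlier − later, so the result is −215 → -215.

-215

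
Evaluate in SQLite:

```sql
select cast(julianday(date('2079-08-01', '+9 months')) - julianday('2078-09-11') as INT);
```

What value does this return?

598

Adding +9 months to 2079-08-01 gives 2080-05-01.
19 days remain in September 2078 after the 11th (30 − 11).
Full months from October 2078 through April 2080 contribute their day counts.
Then 1 day into May 2080.
Total: 19 + 31 + 30 + 31 + 31 + 28 + 31 + 30 + 31 + 30 + 31 + 31 + 30 + 31 + 30 + 31 + 31 + 29 + 31 + 30 + 1 = 598.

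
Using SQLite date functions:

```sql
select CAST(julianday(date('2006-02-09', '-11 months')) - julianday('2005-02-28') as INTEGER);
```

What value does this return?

9

Adding -11 months to 2006-02-09 gives 2005-03-09.
0 days remain in February 2005 after the 28th (28 − 28).
Then 9 days into March 2005.
Total: 0 + 9 = 9.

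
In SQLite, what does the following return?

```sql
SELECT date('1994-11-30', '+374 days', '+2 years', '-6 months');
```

Applying '+374 days' to 1994-11-30: counting 374 days forward gives 1995-12-09.
Adding +2 years to 1995-12-09 gives 1997-12-09.
Adding -6 months to 1997-12-09 gives 1997-06-09.

1997-06-09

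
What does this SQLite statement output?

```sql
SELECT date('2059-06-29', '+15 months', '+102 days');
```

Adding +15 months to 2059-06-29 gives 2060-09-29.
Applying '+102 days' to 2060-09-29: counting 102 days forward gives 2061-01-09.

2061-01-09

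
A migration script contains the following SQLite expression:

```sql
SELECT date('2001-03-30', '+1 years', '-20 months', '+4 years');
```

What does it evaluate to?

2004-07-30

Adding +1 year to 2001-03-30 gives 2002-03-30.
Adding -20 months to 2002-03-30 gives 2000-07-30.
Adding +4 years to 2000-07-30 gives 2004-07-30.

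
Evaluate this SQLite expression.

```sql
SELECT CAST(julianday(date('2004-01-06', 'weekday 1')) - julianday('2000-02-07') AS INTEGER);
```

`weekday 1` advances to the next Monday; 2004-01-06 is a Tuesday, so it moves forward to 2004-01-12.
22 days remain in February 2000 after the 7th (29 − 7).
Full months from March 2000 through December 2003 contribute their day counts.
Then 12 days into January 2004.
Total: 22 + 31 + 30 + 31 + 30 + 31 + 31 + 30 + 31 + 30 + 31 + 31 + 28 + 31 + 30 + 31 + 30 + 31 + 31 + 30 + 31 + 30 + 31 + 31 + 28 + 31 + 30 + 31 + 30 + 31 + 31 + 30 + 31 + 30 + 31 + 31 + 28 + 31 + 30 + 31 + 30 + 31 + 31 + 30 + 31 + 30 + 31 + 12 = 1435.

1435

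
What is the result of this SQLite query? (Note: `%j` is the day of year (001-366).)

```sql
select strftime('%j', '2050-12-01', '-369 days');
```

First apply '-369 days': 2050-12-01 → 2049-11-27.
Day-of-year for 2049-11-27: days since 2049-01-01 inclusive = 331, zero-padded to 331.

331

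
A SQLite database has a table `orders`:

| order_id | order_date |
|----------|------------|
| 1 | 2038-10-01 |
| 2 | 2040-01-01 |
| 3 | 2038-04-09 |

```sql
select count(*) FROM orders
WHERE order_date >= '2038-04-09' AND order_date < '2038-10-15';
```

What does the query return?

2

Rows in [2038-04-09, 2038-10-15): 2038-10-01, 2038-04-09 → 2 rows.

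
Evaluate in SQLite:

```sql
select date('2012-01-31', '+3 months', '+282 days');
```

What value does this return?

Adding +3 months to 2012-01-31 targets 2012-04-31. April 2012 has only 30 days, so SQLite normalizes the 1-day overflow forward to 2012-05-01.
Applying '+282 days' to 2012-05-01: counting 282 days forward gives 2013-02-07.

2013-02-07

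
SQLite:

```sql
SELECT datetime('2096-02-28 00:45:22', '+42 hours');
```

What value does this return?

2096-02-29 18:45:22

+42 hours from 2096-02-28 00:45:22 is 2096-02-29 18:45:22 (crosses midnight).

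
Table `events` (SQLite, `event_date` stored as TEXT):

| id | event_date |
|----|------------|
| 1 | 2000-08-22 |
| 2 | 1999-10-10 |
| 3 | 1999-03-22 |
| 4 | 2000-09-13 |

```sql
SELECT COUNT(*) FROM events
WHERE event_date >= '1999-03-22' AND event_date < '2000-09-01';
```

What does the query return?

Rows in [1999-03-22, 2000-09-01): 2000-08-22, 1999-10-10, 1999-03-22 → 3 rows.

3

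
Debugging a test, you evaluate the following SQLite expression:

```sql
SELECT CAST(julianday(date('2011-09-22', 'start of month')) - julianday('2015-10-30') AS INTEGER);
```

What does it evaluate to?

`start of month` rewinds 2011-09-22 to 2011-09-01.
29 days remain in September 2011 after the 1st (30 − 1).
Full months from October 2011 through September 2015 contribute their day counts.
Then 30 days into October 2015.
Total: 29 + 31 + 30 + 31 + 31 + 29 + 31 + 30 + 31 + 30 + 31 + 31 + 30 + 31 + 30 + 31 + 31 + 28 + 31 + 30 + 31 + 30 + 31 + 31 + 30 + 31 + 30 + 31 + 31 + 28 + 31 + 30 + 31 + 30 + 31 + 31 + 30 + 31 + 30 + 31 + 31 + 28 + 31 + 30 + 31 + 30 + 31 + 31 + 30 + 30 = 1520.
The subtraction is earlier − later, so the result is −1520 → -1520.

-1520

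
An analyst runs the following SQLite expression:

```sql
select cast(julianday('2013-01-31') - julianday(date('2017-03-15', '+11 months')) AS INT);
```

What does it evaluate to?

Adding +11 months to 2017-03-15 gives 2018-02-15.
0 days remain in January 2013 after the 31st (31 − 31).
Full months from February 2013 through January 2018 contribute their day counts.
Then 15 days into February 2018.
Total: 0 + 28 + 31 + 30 + 31 + 30 + 31 + 31 + 30 + 31 + 30 + 31 + 31 + 28 + 31 + 30 + 31 + 30 + 31 + 31 + 30 + 31 + 30 + 31 + 31 + 28 + 31 + 30 + 31 + 30 + 31 + 31 + 30 + 31 + 30 + 31 + 31 + 29 + 31 + 30 + 31 + 30 + 31 + 31 + 30 + 31 + 30 + 31 + 31 + 28 + 31 + 30 + 31 + 30 + 31 + 31 + 30 + 31 + 30 + 31 + 31 + 15 = 1841.
The subtraction is earlier − later, so the result is −1841 → -1841.

-1841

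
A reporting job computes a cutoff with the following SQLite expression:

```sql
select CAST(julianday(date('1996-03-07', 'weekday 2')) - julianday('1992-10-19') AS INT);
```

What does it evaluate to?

`weekday 2` advances to the next Tuesday; 1996-03-07 is a Thursday, so it moves forward to 1996-03-12.
12 days remain in October 1992 after the 19th (31 − 19).
Full months from November 1992 through February 1996 contribute their day counts.
Then 12 days into March 1996.
Total: 12 + 30 + 31 + 31 + 28 + 31 + 30 + 31 + 30 + 31 + 31 + 30 + 31 + 30 + 31 + 31 + 28 + 31 + 30 + 31 + 30 + 31 + 31 + 30 + 31 + 30 + 31 + 31 + 28 + 31 + 30 + 31 + 30 + 31 + 31 + 30 + 31 + 30 + 31 + 31 + 29 + 12 = 1240.

1240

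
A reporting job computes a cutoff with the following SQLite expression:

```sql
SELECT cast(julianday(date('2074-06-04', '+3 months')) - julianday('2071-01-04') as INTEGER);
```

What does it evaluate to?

1339

Adding +3 months to 2074-06-04 gives 2074-09-04.
27 days remain in January 2071 after the 4th (31 − 4).
Full months from February 2071 through August 2074 contribute their day counts.
Then 4 days into September 2074.
Total: 27 + 28 + 31 + 30 + 31 + 30 + 31 + 31 + 30 + 31 + 30 + 31 + 31 + 29 + 31 + 30 + 31 + 30 + 31 + 31 + 30 + 31 + 30 + 31 + 31 + 28 + 31 + 30 + 31 + 30 + 31 + 31 + 30 + 31 + 30 + 31 + 31 + 28 + 31 + 30 + 31 + 30 + 31 + 31 + 4 = 1339.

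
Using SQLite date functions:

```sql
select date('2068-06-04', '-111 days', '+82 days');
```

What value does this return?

Applying '-111 days' to 2068-06-04: counting 111 days back gives 2068-02-14.
Applying '+82 days' to 2068-02-14: counting 82 days forward gives 2068-05-06.

2068-05-06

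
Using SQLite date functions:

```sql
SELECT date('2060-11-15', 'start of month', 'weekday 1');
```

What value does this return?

`start of month` rewinds 2060-11-15 to 2060-11-01.
`weekday 1` advances to the next Monday; 2060-11-01 is already a Monday, so it stays at 2060-11-01.

2060-11-01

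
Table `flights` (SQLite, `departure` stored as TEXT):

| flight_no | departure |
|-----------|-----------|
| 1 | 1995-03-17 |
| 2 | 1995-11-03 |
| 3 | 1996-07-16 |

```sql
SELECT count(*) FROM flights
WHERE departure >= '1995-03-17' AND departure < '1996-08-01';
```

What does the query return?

3

Rows in [1995-03-17, 1996-08-01): 1995-03-17, 1995-11-03, 1996-07-16 → 3 rows.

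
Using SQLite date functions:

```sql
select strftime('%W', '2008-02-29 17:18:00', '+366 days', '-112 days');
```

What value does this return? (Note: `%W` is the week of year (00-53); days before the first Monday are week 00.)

First apply '+366 days', '-112 days': 2008-02-29 17:18:00 → 2008-11-09 17:18:00.
2008-11-09 is a Sunday. SQLite's %W counts Mondays since the year started; the result is 44.

44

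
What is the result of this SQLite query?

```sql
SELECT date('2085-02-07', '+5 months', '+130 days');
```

Adding +5 months to 2085-02-07 gives 2085-07-07.
Applying '+130 days' to 2085-07-07: counting 130 days forward gives 2085-11-14.

2085-11-14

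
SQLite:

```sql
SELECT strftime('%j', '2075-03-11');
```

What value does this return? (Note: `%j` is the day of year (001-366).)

Day-of-year for 2075-03-11: days since 2075-01-01 inclusive = 70, zero-padded to 070.

070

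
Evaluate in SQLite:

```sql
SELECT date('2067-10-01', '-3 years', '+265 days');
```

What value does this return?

Adding -3 years to 2067-10-01 gives 2064-10-01.
Applying '+265 days' to 2064-10-01: counting 265 days forward gives 2065-06-23.

2065-06-23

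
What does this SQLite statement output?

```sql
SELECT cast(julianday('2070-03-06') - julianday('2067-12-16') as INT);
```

811

15 days remain in December 2067 after the 16th (31 − 16).
Full months from January 2068 through February 2070 contribute their day counts.
Then 6 days into March 2070.
Total: 15 + 31 + 29 + 31 + 30 + 31 + 30 + 31 + 31 + 30 + 31 + 30 + 31 + 31 + 28 + 31 + 30 + 31 + 30 + 31 + 31 + 30 + 31 + 30 + 31 + 31 + 28 + 6 = 811.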